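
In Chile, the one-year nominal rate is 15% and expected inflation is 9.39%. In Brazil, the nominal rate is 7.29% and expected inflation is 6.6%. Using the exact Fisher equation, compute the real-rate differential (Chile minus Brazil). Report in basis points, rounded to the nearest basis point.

448 basis points

Chile: (1 + 0.1500)/(1 + 0.0939) − 1 = 5.1284%
Brazil: (1 + 0.0729)/(1 + 0.0660) − 1 = 0.6473%
Differential = 5.1284% − 0.6473% = 4.4812% → 448 basis points.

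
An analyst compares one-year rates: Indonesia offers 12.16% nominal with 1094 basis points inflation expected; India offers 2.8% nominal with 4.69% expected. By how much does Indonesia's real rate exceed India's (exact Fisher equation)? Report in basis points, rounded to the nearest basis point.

Indonesia: (1 + 0.1216)/(1 + 0.1094) − 1 = 1.09969%
India: (1 + 0.0280)/(1 + 0.0469) − 1 = -1.80533%
Differential = 1.09969% − (-1.80533%) = 2.90502% → 291 basis points.

291 basis points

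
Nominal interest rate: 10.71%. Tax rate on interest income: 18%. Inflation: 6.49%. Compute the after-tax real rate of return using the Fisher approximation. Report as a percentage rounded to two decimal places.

After-tax nominal return = 10.71% × (1 − 0.18) = 8.7822%.
r ≈ 8.7822% − 6.49% → 2.29%.

2.29%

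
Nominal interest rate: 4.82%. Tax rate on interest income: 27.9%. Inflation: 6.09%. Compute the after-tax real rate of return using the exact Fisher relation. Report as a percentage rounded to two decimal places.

After-tax nominal return = 4.82% × (1 − 0.279) = 3.47522%.
1 + r = 1.0347522 / 1.06090 = 0.975353
After-tax real rate = 0.975353 − 1 → -2.46%.

-2.46%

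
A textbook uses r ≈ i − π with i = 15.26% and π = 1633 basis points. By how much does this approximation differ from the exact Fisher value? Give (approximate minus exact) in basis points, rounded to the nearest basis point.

Approximate: r ≈ 15.260% − 16.330% = -1.0700%
Exact: (1 + 0.1526)/(1 + 0.1633) − 1 = -0.9198%
Error = -1.0700% − (-0.9198%) = -0.1502% → -15 basis points.

-15 basis points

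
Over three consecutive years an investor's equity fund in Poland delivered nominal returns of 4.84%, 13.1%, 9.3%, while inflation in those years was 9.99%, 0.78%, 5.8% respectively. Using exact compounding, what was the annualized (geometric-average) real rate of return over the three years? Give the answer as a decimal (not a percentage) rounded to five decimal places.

0.03387

Compound the nominal returns: 1.0484 × 1.1310 × 1.0930 = 1.29601426.
Compound inflation: 1.0999 × 1.0078 × 1.0580 = 1.17277101.
Deflate: 1.29601426 / 1.17277101 = 1.10508722.
Annualized real rate = 1.10508722^(1/3) − 1 = 3.3869% → 0.03387.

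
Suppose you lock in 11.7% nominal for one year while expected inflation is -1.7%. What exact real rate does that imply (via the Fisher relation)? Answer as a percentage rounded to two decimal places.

13.63%

1 + r = 1.11700 / 0.98300 = 1.136317
r = 1.136317 − 1 = 13.6317%, i.e. 13.63%.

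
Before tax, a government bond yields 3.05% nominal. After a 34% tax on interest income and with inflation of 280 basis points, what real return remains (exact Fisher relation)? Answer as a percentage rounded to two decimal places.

After-tax nominal return = 3.05% × (1 − 0.34) = 2.0130%.
1 + r = 1.02013 / 1.02800 = 0.992344
After-tax real rate = 0.992344 − 1 → -0.77%.

-0.77%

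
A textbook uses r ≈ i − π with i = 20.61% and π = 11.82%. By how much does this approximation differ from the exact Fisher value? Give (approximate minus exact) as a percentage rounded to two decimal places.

Approximate: r ≈ 20.610% − 11.820% = 8.7900%
Exact: (1 + 0.2061)/(1 + 0.1182) − 1 = 7.8608%
Error = 8.7900% − 7.8608% = 0.9292% → 0.93%.

0.93%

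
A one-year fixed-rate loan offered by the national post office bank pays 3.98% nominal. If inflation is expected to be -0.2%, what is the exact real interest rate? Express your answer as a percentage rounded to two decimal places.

4.19%

By the Fisher identity, 1 + r = (1 + i)/(1 + π).
1 + r = 1.03980 / 0.99800 = 1.041884
r = 1.041884 − 1 = 4.1884%, i.e. 4.19%.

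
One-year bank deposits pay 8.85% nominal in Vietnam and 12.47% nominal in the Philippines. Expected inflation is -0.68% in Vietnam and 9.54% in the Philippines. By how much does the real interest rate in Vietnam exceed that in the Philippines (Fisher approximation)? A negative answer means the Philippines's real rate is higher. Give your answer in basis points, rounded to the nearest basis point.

660 basis points

Vietnam: 8.85% − (-0.68%) = 9.530%
The Philippines: 12.47% − 9.54% = 2.930%
Differential = 6.600% → 660 basis points.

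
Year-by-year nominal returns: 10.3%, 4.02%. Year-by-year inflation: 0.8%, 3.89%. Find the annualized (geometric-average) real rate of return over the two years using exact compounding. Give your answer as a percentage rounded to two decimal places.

Nominal growth factor = 1.1030 × 1.0402 = 1.14734060
Price-level growth factor = 1.0080 × 1.0389 = 1.04721120
Real growth factor = 1.14734060 / 1.04721120 = 1.09561529
Annualized real rate = 1.09561529^(1/2) − 1 = 4.6716% → 4.67%.

4.67%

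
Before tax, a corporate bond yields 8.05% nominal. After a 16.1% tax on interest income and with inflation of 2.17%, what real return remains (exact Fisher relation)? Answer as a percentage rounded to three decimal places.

4.487%

After-tax nominal return = 8.05% × (1 − 0.161) = 6.75395%.
1 + r = 1.0675395 / 1.02170 = 1.044866
After-tax real rate = 1.044866 − 1 → 4.487%.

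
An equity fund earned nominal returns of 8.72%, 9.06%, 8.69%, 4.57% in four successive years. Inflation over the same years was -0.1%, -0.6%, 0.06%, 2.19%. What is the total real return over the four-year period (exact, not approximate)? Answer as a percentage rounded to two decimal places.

32.72%

Nominal growth factor = 1.0872 × 1.0906 × 1.0869 × 1.0457 = 1.347633
Price-level growth factor = 0.9990 × 0.9940 × 1.0006 × 1.0219 = 1.015362
Real growth factor = 1.347633 / 1.015362 = 1.327244
Total real return = 1.327244 − 1 → 32.72%.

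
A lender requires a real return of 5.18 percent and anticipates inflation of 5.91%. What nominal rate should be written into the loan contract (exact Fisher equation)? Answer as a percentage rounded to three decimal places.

11.396%

(1 + i) = (1 + r)(1 + π) = 1.05180 × 1.05910 = 1.11396138
i = 1.11396138 − 1, so the required nominal rate is 11.396%.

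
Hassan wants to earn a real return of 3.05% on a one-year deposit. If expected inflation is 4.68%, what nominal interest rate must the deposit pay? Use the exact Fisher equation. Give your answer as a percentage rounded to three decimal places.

7.873%

(1 + i) = (1 + r)(1 + π) = 1.03050 × 1.04680 = 1.0787274
i = 1.0787274 − 1, so the required nominal rate is 7.873%.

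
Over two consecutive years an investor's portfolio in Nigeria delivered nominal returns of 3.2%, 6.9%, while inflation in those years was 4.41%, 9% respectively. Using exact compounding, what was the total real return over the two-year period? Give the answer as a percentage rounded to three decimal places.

Compound the nominal returns: 1.0320 × 1.0690 = 1.103208.
Compound inflation: 1.0441 × 1.0900 = 1.138069.
Deflate: 1.103208 / 1.138069 = 0.969368.
Total real return = 0.969368 − 1 → -3.063%.

-3.063%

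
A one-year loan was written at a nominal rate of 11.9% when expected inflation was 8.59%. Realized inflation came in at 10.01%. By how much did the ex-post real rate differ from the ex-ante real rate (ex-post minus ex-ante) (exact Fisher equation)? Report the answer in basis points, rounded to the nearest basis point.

-133 basis points

Ex-ante: (1 + 0.1190)/(1 + 0.0859) − 1 = 3.0482%
Ex-post: (1 + 0.1190)/(1 + 0.1001) − 1 = 1.7180%
Difference (ex-post − ex-ante) = -1.3301% → -133 basis points.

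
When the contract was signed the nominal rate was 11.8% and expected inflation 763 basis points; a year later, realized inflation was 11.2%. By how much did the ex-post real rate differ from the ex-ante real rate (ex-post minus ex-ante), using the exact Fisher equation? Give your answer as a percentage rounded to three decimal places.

-3.335%

Ex-ante: (1 + 0.1180)/(1 + 0.0763) − 1 = 3.8744%
Ex-post: (1 + 0.1180)/(1 + 0.1120) − 1 = 0.5396%
Difference (ex-post − ex-ante) = -3.3348% → -3.335%.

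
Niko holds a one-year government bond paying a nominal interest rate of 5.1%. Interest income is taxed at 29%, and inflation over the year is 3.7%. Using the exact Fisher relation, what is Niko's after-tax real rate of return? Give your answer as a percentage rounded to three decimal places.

-0.076%

After-tax nominal return = 5.1% × (1 − 0.29) = 3.6210%.
1 + r = 1.03621 / 1.03700 = 0.999238
After-tax real rate = 0.999238 − 1 → -0.076%.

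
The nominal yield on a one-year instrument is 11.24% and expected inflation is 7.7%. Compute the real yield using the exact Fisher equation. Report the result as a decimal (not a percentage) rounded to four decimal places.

0.0329

1 + r = 1.11240 / 1.07700 = 1.032869
r = 1.032869 − 1 = 3.2869%, i.e. 0.0329.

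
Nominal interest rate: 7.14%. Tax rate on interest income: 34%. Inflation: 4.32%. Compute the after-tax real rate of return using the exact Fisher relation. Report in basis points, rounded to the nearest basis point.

38 basis points

After-tax nominal return = 7.14% × (1 − 0.34) = 4.7124%.
1 + r = 1.047124 / 1.04320 = 1.003762
After-tax real rate = 1.003762 − 1 → 38 basis points.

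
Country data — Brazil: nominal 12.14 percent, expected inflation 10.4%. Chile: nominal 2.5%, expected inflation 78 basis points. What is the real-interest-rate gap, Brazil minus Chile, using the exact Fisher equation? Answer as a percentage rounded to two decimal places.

-0.13%

Brazil: (1 + 0.1214)/(1 + 0.1040) − 1 = 1.5761%
Chile: (1 + 0.0250)/(1 + 0.0078) − 1 = 1.7067%
Differential = 1.5761% − 1.7067% = -0.1306% → -0.13%.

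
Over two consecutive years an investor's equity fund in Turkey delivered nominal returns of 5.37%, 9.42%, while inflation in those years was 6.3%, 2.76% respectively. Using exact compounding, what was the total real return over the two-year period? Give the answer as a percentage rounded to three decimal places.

5.550%

Nominal growth factor = 1.0537 × 1.0942 = 1.1529585
Price-level growth factor = 1.0630 × 1.0276 = 1.0923388
Real growth factor = 1.1529585 / 1.0923388 = 1.0554954
Total real return = 1.0554954 − 1 → 5.550%.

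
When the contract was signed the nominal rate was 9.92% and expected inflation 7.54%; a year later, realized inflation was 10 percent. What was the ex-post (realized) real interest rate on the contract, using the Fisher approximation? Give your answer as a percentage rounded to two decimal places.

Ex-post: 9.92% − 10% = -0.080%
So the realized real rate is -0.08%.

-0.08%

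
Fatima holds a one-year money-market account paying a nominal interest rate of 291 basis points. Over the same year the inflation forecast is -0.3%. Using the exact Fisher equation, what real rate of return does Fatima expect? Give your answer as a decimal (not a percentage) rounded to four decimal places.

1 + r = 1.02910 / 0.99700 = 1.032197
r = 1.032197 − 1 = 3.2197%, i.e. 0.0322.

0.0322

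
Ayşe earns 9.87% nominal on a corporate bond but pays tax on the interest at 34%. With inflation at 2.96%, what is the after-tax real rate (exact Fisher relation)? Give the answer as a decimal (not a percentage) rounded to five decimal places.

After-tax nominal return = 9.87% × (1 − 0.34) = 6.5142%.
1 + r = 1.065142 / 1.02960 = 1.034520
After-tax real rate = 1.034520 − 1 → 0.03452.

0.03452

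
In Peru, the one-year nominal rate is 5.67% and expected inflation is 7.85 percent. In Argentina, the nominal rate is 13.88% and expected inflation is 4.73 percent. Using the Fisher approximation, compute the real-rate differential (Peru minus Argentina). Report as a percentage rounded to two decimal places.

Peru: 5.67% − 7.85% = -2.180%
Argentina: 13.88% − 4.73% = 9.150%
Differential = -11.330% → -11.33%.

-11.33%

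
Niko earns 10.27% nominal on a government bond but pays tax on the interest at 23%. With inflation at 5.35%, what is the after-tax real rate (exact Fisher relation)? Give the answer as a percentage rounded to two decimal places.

2.43%

After-tax nominal return = 10.27% × (1 − 0.23) = 7.9079%.
1 + r = 1.079079 / 1.05350 = 1.024280
After-tax real rate = 1.024280 − 1 → 2.43%.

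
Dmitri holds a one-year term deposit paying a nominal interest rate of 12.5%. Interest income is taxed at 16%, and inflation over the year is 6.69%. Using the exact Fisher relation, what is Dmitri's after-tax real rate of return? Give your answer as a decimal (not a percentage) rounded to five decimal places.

0.03571

After-tax nominal return = 12.5% × (1 − 0.16) = 10.5000%.
1 + r = 1.10500 / 1.06690 = 1.035711
After-tax real rate = 1.035711 − 1 → 0.03571.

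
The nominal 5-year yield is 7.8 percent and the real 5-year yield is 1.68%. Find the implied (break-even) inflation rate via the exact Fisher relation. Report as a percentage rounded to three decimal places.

(1 + π) = (1 + i)/(1 + r) = 1.07800 / 1.01680 = 1.060189
Break-even inflation = 1.060189 − 1 → 6.019%.

6.019%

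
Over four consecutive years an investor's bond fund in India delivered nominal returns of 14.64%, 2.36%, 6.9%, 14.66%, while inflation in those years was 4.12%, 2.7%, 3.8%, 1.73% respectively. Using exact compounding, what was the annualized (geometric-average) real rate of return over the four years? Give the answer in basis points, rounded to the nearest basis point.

624 basis points

Compound the nominal returns: 1.1464 × 1.0236 × 1.0690 × 1.1466 = 1.43832191.
Compound inflation: 1.0412 × 1.0270 × 1.0380 × 1.0173 = 1.12914834.
Deflate: 1.43832191 / 1.12914834 = 1.27381130.
Annualized real rate = 1.27381130^(1/4) − 1 = 6.2371% → 624 basis points.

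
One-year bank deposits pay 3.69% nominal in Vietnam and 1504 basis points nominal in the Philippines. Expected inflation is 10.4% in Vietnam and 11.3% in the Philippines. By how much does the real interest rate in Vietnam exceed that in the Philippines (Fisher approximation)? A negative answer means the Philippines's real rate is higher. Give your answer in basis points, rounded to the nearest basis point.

Vietnam: 3.69% − 10.4% = -6.710%
The Philippines: 15.04% − 11.3% = 3.740%
Differential = -10.450% → -1045 basis points.

-1045 basis points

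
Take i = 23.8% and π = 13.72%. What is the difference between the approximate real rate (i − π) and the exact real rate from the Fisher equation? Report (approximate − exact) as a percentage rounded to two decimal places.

Approximate: r ≈ 23.800% − 13.720% = 10.0800%
Exact: (1 + 0.2380)/(1 + 0.1372) − 1 = 8.8639%
Error = 10.0800% − 8.8639% = 1.2161% → 1.22%.

1.22%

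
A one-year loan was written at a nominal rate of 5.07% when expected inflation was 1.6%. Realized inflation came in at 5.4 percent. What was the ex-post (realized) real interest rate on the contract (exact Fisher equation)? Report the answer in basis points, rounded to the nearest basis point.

-31 basis points

Ex-post: (1 + 0.0507)/(1 + 0.0540) − 1 = -0.3131%
So the realized real rate is -31 basis points.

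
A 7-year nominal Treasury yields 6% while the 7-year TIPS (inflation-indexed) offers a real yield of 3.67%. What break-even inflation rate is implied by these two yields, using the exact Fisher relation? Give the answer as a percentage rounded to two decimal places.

(1 + π) = (1 + i)/(1 + r) = 1.06000 / 1.03670 = 1.022475
Break-even inflation = 1.022475 − 1 → 2.25%.

2.25%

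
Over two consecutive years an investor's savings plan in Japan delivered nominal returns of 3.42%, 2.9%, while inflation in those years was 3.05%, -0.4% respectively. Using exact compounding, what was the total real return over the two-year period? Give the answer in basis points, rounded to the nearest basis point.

Compound the nominal returns: 1.0342 × 1.0290 = 1.064192.
Compound inflation: 1.0305 × 0.9960 = 1.026378.
Deflate: 1.064192 / 1.026378 = 1.036842.
Total real return = 1.036842 − 1 → 368 basis points.

368 basis points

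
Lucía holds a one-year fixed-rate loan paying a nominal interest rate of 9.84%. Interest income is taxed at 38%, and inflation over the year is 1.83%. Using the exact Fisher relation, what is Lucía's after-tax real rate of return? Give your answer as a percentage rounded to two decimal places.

4.19%

After-tax nominal return = 9.84% × (1 − 0.38) = 6.1008%.
1 + r = 1.061008 / 1.01830 = 1.041940
After-tax real rate = 1.041940 − 1 → 4.19%.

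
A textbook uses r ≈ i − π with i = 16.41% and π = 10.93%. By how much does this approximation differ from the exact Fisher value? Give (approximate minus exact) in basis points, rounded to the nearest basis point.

54 basis points

Approximate: r ≈ 16.410% − 10.930% = 5.4800%
Exact: (1 + 0.1641)/(1 + 0.1093) − 1 = 4.9401%
Error = 5.4800% − 4.9401% = 0.5399% → 54 basis points.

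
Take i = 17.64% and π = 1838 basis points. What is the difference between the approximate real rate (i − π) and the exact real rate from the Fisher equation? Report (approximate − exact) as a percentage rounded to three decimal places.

Approximate: r ≈ 17.640% − 18.380% = -0.7400%
Exact: (1 + 0.1764)/(1 + 0.1838) − 1 = -0.6251%
Error = -0.7400% − (-0.6251%) = -0.1149% → -0.115%.

-0.115%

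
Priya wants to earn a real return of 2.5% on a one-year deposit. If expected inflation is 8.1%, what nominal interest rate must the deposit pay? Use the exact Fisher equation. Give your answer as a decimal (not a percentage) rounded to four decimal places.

0.1080

(1 + i) = (1 + r)(1 + π) = 1.02500 × 1.08100 = 1.108025
i = 1.108025 − 1, so the required nominal rate is 0.1080.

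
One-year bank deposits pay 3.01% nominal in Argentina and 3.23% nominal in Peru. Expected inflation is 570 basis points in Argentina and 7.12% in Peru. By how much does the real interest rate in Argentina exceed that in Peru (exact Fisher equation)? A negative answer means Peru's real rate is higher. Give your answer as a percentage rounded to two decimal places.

Argentina: (1 + 0.0301)/(1 + 0.0570) − 1 = -2.5449%
Peru: (1 + 0.0323)/(1 + 0.0712) − 1 = -3.6314%
Differential = -2.5449% − (-3.6314%) = 1.0865% → 1.09%.

1.09%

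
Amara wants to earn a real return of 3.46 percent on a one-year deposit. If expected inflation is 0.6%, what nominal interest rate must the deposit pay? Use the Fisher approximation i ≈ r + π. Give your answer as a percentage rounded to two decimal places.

i ≈ r + π = 3.46% + 0.6% = 4.06%.

4.06%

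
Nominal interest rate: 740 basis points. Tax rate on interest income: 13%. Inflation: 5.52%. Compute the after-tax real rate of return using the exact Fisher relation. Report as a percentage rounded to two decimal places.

0.87%

After-tax nominal return = 7.4% × (1 − 0.13) = 6.4380%.
1 + r = 1.06438 / 1.05520 = 1.008700
After-tax real rate = 1.008700 − 1 → 0.87%.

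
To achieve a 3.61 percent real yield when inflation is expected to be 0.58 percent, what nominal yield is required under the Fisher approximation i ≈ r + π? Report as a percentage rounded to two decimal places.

i ≈ r + π = 3.61% + 0.58% = 4.19%.

4.19%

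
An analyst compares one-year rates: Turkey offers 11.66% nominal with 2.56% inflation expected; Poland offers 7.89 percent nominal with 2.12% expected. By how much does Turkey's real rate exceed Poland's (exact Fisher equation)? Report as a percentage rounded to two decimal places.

Turkey: (1 + 0.1166)/(1 + 0.0256) − 1 = 8.8729%
Poland: (1 + 0.0789)/(1 + 0.0212) − 1 = 5.6502%
Differential = 8.8729% − 5.6502% = 3.2226% → 3.22%.

3.22%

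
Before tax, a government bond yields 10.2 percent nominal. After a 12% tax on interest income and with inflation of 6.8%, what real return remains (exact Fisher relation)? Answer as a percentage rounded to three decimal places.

2.037%

After-tax nominal return = 10.2% × (1 − 0.12) = 8.9760%.
1 + r = 1.08976 / 1.06800 = 1.0203745
After-tax real rate = 1.0203745 − 1 → 2.037%.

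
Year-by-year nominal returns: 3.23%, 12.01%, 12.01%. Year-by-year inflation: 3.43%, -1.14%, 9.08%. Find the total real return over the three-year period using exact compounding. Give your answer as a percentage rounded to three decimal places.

Nominal growth factor = 1.0323 × 1.1201 × 1.1201 = 1.295148
Price-level growth factor = 1.0343 × 0.9886 × 1.0908 = 1.115353
Real growth factor = 1.295148 / 1.115353 = 1.161201
Total real return = 1.161201 − 1 → 16.120%.

16.120%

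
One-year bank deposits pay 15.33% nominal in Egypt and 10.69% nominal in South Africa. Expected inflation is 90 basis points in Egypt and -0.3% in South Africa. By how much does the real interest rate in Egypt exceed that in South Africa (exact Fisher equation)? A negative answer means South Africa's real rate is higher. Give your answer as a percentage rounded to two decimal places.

Egypt: (1 + 0.1533)/(1 + 0.0090) − 1 = 14.3013%
South Africa: (1 + 0.1069)/(1 − 0.0030) − 1 = 11.0231%
Differential = 14.3013% − 11.0231% = 3.2782% → 3.28%.

3.28%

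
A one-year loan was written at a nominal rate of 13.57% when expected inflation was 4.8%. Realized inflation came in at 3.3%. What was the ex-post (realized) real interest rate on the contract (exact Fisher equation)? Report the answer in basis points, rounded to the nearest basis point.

Ex-post: (1 + 0.1357)/(1 + 0.0330) − 1 = 9.9419%
So the realized real rate is 994 basis points.

994 basis points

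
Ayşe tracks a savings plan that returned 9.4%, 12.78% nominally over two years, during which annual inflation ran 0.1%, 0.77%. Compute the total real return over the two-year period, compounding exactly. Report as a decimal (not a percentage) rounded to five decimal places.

0.22316

Nominal growth factor = 1.0940 × 1.1278 = 1.233813
Price-level growth factor = 1.0010 × 1.0077 = 1.008708
Real growth factor = 1.233813 / 1.008708 = 1.223162
Total real return = 1.223162 − 1 → 0.22316.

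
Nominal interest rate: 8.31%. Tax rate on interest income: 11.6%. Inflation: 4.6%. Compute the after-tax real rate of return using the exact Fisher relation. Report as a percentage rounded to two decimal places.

After-tax nominal return = 8.31% × (1 − 0.116) = 7.34604%.
1 + r = 1.0734604 / 1.04600 = 1.026253
After-tax real rate = 1.026253 − 1 → 2.63%.

2.63%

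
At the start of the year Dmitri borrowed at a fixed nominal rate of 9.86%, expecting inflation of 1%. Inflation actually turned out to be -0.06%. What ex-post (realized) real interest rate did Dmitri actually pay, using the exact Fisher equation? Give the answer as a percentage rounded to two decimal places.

9.93%

Ex-post: (1 + 0.0986)/(1 − 0.0006) − 1 = 9.9260%
So the realized real rate is 9.93%.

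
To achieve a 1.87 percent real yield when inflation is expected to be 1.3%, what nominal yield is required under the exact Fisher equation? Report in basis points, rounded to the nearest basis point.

319 basis points

(1 + i) = (1 + r)(1 + π) = 1.01870 × 1.01300 = 1.0319431
i = 1.0319431 − 1, so the required nominal rate is 319 basis points.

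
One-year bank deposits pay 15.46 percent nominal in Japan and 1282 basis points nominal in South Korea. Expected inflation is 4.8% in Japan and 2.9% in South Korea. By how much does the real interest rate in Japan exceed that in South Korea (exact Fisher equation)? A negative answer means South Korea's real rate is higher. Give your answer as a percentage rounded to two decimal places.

0.53%

Japan: (1 + 0.1546)/(1 + 0.0480) − 1 = 10.1718%
South Korea: (1 + 0.1282)/(1 + 0.0290) − 1 = 9.6404%
Differential = 10.1718% − 9.6404% = 0.5313% → 0.53%.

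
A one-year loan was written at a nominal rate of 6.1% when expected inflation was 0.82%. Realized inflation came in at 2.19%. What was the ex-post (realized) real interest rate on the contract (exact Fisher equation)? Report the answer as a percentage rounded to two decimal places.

3.83%

Ex-post: (1 + 0.0610)/(1 + 0.0219) − 1 = 3.8262%
So the realized real rate is 3.83%.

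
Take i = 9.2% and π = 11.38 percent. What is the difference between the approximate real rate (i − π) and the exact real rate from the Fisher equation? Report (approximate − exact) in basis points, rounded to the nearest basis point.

-22 basis points

Approximate: r ≈ 9.200% − 11.380% = -2.1800%
Exact: (1 + 0.0920)/(1 + 0.1138) − 1 = -1.9573%
Error = -2.1800% − (-1.9573%) = -0.2227% → -22 basis points.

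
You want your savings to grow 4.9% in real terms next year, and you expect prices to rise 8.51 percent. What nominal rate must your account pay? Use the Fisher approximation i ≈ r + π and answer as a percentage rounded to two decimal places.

13.41%

i ≈ r + π = 4.9% + 8.51% = 13.41%.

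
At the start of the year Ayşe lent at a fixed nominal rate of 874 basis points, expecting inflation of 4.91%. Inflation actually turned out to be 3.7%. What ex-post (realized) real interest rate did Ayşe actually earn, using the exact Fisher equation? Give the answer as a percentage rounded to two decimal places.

Ex-post: (1 + 0.0874)/(1 + 0.0370) − 1 = 4.8602%
So the realized real rate is 4.86%.

4.86%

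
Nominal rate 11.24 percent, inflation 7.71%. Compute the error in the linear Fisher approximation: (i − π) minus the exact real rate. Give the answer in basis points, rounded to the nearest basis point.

25 basis points

Approximate: r ≈ 11.240% − 7.710% = 3.5300%
Exact: (1 + 0.1124)/(1 + 0.0771) − 1 = 3.2773%
Error = 3.5300% − 3.2773% = 0.2527% → 25 basis points.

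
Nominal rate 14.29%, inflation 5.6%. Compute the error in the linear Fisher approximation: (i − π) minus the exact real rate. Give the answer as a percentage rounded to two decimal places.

Approximate: r ≈ 14.290% − 5.600% = 8.6900%
Exact: (1 + 0.1429)/(1 + 0.0560) − 1 = 8.2292%
Error = 8.6900% − 8.2292% = 0.4608% → 0.46%.

0.46%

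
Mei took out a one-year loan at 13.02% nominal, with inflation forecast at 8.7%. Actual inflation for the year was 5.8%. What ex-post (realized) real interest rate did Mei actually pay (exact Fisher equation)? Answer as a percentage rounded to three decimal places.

6.824%

Ex-post: (1 + 0.1302)/(1 + 0.0580) − 1 = 6.8242%
So the realized real rate is 6.824%.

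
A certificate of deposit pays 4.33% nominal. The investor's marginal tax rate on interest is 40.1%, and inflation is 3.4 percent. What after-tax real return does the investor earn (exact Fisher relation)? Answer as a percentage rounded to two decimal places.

-0.78%

After-tax nominal return = 4.33% × (1 − 0.401) = 2.59367%.
1 + r = 1.0259367 / 1.03400 = 0.992202
After-tax real rate = 0.992202 − 1 → -0.78%.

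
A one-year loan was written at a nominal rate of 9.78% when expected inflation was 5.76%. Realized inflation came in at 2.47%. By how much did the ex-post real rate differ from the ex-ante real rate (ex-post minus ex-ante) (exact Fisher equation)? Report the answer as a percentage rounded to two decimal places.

Ex-ante: (1 + 0.0978)/(1 + 0.0576) − 1 = 3.8011%
Ex-post: (1 + 0.0978)/(1 + 0.0247) − 1 = 7.1338%
Difference (ex-post − ex-ante) = 3.3327% → 3.33%.

3.33%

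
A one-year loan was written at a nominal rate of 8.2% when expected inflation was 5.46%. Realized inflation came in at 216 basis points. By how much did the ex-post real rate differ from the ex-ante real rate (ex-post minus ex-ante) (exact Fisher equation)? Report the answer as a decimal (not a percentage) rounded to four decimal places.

0.0331

Ex-ante: (1 + 0.0820)/(1 + 0.0546) − 1 = 2.5981%
Ex-post: (1 + 0.0820)/(1 + 0.0216) − 1 = 5.9123%
Difference (ex-post − ex-ante) = 3.3142% → 0.0331.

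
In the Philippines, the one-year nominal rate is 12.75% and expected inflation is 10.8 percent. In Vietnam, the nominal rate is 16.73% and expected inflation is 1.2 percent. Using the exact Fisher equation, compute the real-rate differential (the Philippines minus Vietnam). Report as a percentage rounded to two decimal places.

-13.59%

The Philippines: (1 + 0.1275)/(1 + 0.1080) − 1 = 1.7599%
Vietnam: (1 + 0.1673)/(1 + 0.0120) − 1 = 15.3458%
Differential = 1.7599% − 15.3458% = -13.5859% → -13.59%.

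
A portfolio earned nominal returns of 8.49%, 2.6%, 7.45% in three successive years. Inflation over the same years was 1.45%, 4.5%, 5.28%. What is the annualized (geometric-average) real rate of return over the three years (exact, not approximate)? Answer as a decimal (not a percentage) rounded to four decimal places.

0.0233

Nominal growth factor = 1.0849 × 1.0260 × 1.0745 = 1.19603390
Price-level growth factor = 1.0145 × 1.0450 × 1.0528 = 1.11612855
Real growth factor = 1.19603390 / 1.11612855 = 1.07159153
Annualized real rate = 1.07159153^(1/3) − 1 = 2.3316% → 0.0233.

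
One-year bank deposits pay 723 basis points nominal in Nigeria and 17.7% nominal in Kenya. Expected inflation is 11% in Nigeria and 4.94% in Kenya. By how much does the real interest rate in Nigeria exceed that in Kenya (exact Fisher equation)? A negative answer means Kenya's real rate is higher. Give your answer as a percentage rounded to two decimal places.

Nigeria: (1 + 0.0723)/(1 + 0.1100) − 1 = -3.3964%
Kenya: (1 + 0.1770)/(1 + 0.0494) − 1 = 12.1593%
Differential = -3.3964% − 12.1593% = -15.5557% → -15.56%.

-15.56%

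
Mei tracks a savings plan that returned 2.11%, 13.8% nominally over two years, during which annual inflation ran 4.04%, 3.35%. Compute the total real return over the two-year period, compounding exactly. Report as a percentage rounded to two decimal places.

8.07%

Compound the nominal returns: 1.0211 × 1.1380 = 1.162012.
Compound inflation: 1.0404 × 1.0335 = 1.075253.
Deflate: 1.162012 / 1.075253 = 1.080686.
Total real return = 1.080686 − 1 → 8.07%.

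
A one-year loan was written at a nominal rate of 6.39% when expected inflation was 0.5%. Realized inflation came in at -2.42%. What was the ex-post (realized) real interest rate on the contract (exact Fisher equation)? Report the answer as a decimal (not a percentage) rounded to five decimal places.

0.09028

Ex-post: (1 + 0.0639)/(1 − 0.0242) − 1 = 9.02849%
So the realized real rate is 0.09028.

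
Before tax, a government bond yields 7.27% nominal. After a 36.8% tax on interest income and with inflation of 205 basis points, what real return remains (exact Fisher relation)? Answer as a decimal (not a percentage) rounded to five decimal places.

After-tax nominal return = 7.27% × (1 − 0.368) = 4.59464%.
1 + r = 1.0459464 / 1.02050 = 1.0249352
After-tax real rate = 1.0249352 − 1 → 0.02494.

0.02494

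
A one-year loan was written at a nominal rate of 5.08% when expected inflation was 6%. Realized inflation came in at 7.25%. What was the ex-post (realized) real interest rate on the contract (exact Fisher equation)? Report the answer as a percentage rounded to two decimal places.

-2.02%

Ex-post: (1 + 0.0508)/(1 + 0.0725) − 1 = -2.0233%
So the realized real rate is -2.02%.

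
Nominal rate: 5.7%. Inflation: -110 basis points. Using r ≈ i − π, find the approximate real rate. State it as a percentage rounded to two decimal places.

6.80%

r ≈ i − π = 5.7% − (-1.1%) = 6.80%.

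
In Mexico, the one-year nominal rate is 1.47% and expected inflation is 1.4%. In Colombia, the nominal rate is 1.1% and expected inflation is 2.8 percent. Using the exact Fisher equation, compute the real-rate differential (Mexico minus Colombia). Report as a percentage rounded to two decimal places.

1.72%

Mexico: (1 + 0.0147)/(1 + 0.0140) − 1 = 0.0690%
Colombia: (1 + 0.0110)/(1 + 0.0280) − 1 = -1.6537%
Differential = 0.0690% − (-1.6537%) = 1.7227% → 1.72%.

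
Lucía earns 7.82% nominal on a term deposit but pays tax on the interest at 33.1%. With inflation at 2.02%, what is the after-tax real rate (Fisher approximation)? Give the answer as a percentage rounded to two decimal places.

After-tax nominal return = 7.82% × (1 − 0.331) = 5.23158%.
r ≈ 5.23158% − 2.02% → 3.21%.

3.21%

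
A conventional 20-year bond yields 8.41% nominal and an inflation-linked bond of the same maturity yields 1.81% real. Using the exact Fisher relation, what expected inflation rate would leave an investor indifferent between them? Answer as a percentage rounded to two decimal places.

(1 + π) = (1 + i)/(1 + r) = 1.08410 / 1.01810 = 1.064827
Break-even inflation = 1.064827 − 1 → 6.48%.

6.48%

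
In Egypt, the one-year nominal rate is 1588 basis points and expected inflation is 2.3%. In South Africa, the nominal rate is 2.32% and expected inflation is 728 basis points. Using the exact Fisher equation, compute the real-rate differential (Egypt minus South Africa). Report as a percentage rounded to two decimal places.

Egypt: (1 + 0.1588)/(1 + 0.0230) − 1 = 13.2747%
South Africa: (1 + 0.0232)/(1 + 0.0728) − 1 = -4.6234%
Differential = 13.2747% − (-4.6234%) = 17.8981% → 17.90%.

17.90%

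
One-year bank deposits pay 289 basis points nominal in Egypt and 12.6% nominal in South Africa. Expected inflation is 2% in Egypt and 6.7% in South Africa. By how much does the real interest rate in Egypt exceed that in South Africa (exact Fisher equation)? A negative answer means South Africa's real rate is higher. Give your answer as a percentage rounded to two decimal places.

-4.66%

Egypt: (1 + 0.0289)/(1 + 0.0200) − 1 = 0.8725%
South Africa: (1 + 0.1260)/(1 + 0.0670) − 1 = 5.5295%
Differential = 0.8725% − 5.5295% = -4.6570% → -4.66%.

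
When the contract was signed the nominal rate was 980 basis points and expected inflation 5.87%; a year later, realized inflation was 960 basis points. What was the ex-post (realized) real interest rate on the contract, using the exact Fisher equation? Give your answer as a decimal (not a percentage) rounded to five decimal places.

Ex-post: (1 + 0.0980)/(1 + 0.0960) − 1 = 0.18248%
So the realized real rate is 0.00182.

0.00182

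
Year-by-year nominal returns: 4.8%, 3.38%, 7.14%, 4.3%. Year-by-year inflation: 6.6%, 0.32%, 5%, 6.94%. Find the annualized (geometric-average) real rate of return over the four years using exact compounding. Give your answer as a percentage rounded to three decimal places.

0.205%

Nominal growth factor = 1.0480 × 1.0338 × 1.0714 × 1.0430 = 1.21069225
Price-level growth factor = 1.0660 × 1.0032 × 1.0500 × 1.0694 = 1.20080975
Real growth factor = 1.21069225 / 1.20080975 = 1.00822986
Annualized real rate = 1.00822986^(1/4) − 1 = 0.2051% → 0.205%.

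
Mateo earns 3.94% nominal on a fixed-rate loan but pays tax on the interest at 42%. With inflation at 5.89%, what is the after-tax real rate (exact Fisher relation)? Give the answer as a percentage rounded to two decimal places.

After-tax nominal return = 3.94% × (1 − 0.42) = 2.2852%.
1 + r = 1.022852 / 1.05890 = 0.965957
After-tax real rate = 0.965957 − 1 → -3.40%.

-3.40%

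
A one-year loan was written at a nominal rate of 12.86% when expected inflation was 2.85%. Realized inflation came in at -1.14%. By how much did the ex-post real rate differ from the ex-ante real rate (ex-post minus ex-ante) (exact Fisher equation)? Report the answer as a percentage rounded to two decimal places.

4.43%

Ex-ante: (1 + 0.1286)/(1 + 0.0285) − 1 = 9.7326%
Ex-post: (1 + 0.1286)/(1 − 0.0114) − 1 = 14.1614%
Difference (ex-post − ex-ante) = 4.4288% → 4.43%.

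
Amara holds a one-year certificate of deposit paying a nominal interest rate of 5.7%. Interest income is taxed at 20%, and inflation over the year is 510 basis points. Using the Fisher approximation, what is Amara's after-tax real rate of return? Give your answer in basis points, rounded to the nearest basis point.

-54 basis points

After-tax nominal return = 5.7% × (1 − 0.2) = 4.5600%.
r ≈ 4.5600% − 5.1% → -54 basis points.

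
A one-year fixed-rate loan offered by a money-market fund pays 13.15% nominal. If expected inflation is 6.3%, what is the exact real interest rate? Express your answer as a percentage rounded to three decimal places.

1 + r = 1.13150 / 1.06300 = 1.064440
r = 1.064440 − 1 = 6.4440%, i.e. 6.444%.

6.444%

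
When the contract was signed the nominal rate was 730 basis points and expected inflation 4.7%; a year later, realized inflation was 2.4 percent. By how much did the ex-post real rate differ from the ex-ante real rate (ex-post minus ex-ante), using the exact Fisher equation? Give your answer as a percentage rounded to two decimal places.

Ex-ante: (1 + 0.0730)/(1 + 0.0470) − 1 = 2.4833%
Ex-post: (1 + 0.0730)/(1 + 0.0240) − 1 = 4.7852%
Difference (ex-post − ex-ante) = 2.3019% → 2.30%.

2.30%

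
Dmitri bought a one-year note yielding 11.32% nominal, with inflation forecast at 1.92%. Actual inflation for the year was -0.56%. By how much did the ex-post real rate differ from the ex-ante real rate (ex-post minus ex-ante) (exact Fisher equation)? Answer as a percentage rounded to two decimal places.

Ex-ante: (1 + 0.1132)/(1 + 0.0192) − 1 = 9.2229%
Ex-post: (1 + 0.1132)/(1 − 0.0056) − 1 = 11.9469%
Difference (ex-post − ex-ante) = 2.7240% → 2.72%.

2.72%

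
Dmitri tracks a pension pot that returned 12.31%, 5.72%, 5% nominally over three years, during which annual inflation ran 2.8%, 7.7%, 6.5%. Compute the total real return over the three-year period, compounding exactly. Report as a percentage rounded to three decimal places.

5.732%

Nominal growth factor = 1.1231 × 1.0572 × 1.0500 = 1.246708
Price-level growth factor = 1.0280 × 1.0770 × 1.0650 = 1.179121
Real growth factor = 1.246708 / 1.179121 = 1.057320
Total real return = 1.057320 − 1 → 5.732%.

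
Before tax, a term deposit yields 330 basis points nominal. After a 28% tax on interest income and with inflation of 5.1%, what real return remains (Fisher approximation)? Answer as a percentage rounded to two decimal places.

After-tax nominal return = 3.3% × (1 − 0.28) = 2.3760%.
r ≈ 2.3760% − 5.1% → -2.72%.

-2.72%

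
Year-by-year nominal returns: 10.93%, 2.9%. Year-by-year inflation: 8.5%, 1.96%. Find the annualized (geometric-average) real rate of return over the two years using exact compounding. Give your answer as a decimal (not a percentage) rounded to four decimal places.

Compound the nominal returns: 1.1093 × 1.0290 = 1.14146970.
Compound inflation: 1.0850 × 1.0196 = 1.10626600.
Deflate: 1.14146970 / 1.10626600 = 1.03182209.
Annualized real rate = 1.03182209^(1/2) − 1 = 1.5786% → 0.0158.

0.0158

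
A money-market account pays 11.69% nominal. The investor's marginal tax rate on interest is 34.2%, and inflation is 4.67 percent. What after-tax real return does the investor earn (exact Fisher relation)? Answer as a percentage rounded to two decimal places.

After-tax nominal return = 11.69% × (1 − 0.342) = 7.69202%.
1 + r = 1.0769202 / 1.04670 = 1.028872
After-tax real rate = 1.028872 − 1 → 2.89%.

2.89%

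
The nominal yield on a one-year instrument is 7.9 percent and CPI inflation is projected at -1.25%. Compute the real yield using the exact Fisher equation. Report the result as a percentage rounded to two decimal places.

9.27%

By the Fisher equation, 1 + r = (1 + i)/(1 + π).
1 + r = 1.07900 / 0.98750 = 1.092658
r = 1.092658 − 1 = 9.2658%, i.e. 9.27%.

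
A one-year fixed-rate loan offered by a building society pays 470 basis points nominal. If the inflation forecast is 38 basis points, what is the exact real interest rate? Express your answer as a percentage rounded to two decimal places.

4.30%

1 + r = 1.04700 / 1.00380 = 1.043036
r = 1.043036 − 1 = 4.3036%, i.e. 4.30%.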